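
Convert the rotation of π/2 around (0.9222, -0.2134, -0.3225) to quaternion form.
0.7071 + 0.6521i - 0.1509j - 0.228k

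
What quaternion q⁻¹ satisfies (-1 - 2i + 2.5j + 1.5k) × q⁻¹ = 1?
-0.0741 + 0.1481i - 0.1852j - 0.1111k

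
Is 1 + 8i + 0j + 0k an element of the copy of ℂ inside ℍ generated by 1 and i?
Yes. The quaternion 1 + 8i has j- and k-coefficients y = z = 0, so it lies in the complex subalgebra spanned by 1 and i.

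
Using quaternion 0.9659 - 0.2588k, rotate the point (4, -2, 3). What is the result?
(2.464, -3.732, 3)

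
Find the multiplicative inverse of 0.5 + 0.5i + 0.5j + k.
0.2857 - 0.2857i - 0.2857j - 0.5714k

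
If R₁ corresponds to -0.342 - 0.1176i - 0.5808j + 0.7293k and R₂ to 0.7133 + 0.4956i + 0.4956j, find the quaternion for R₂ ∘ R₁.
0.1022 + 0.1081i - 0.9452j + 0.2906k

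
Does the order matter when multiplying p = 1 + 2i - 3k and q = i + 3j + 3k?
Yes: pq = 7 + 10i - 6j + 9k ≠ 7 - 8i + 12j - 3k = qp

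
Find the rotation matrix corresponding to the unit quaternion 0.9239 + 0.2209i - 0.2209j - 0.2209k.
[[0.8048, 0.3106, -0.5058], [-0.5058, 0.8048, -0.3106], [0.3106, 0.5058, 0.8048]]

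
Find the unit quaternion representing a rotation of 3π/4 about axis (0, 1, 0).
0.3827 + 0.9239j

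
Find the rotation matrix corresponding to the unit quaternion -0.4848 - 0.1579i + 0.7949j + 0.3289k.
[[-0.4801, 0.0679, -0.8746], [-0.5699, 0.7338, 0.3698], [0.6669, 0.676, -0.3136]]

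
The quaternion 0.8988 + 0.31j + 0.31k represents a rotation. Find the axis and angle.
axis = (0, √2/2, √2/2), θ = 52°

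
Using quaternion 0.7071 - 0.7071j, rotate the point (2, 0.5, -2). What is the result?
(2, 0.5, 2)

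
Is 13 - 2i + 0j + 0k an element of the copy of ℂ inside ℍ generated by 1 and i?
Yes. The quaternion 13 - 2i has j- and k-coefficients y = z = 0, so it lies in the complex subalgebra spanned by 1 and i.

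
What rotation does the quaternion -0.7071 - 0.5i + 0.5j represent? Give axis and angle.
axis = (-√2/2, √2/2, 0), θ = 3π/2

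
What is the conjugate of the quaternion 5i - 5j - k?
-5i + 5j + k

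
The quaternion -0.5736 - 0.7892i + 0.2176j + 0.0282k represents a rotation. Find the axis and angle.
axis = (-0.9635, 0.2656, 0.0344), θ = 250°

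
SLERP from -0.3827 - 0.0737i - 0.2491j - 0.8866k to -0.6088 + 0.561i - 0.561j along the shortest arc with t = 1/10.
-0.4426 + 0.0032i - 0.3096j - 0.8416k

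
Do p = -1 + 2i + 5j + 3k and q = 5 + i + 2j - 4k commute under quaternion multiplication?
No: pq = -5 - 17i + 34j + 18k ≠ -5 + 35i + 12j + 20k = qp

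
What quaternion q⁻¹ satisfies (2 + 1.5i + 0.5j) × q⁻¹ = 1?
0.3077 - 0.2308i - 0.0769j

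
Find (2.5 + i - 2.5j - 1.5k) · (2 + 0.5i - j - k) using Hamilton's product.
0.5 + 4.25i - 7.25j - 5.25k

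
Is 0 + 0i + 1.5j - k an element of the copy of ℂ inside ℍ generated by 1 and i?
No. The quaternion 1.5j - k has j-coefficient y = 1.5 and k-coefficient z = -1, not both zero, so it does not lie in the complex subalgebra spanned by 1 and i.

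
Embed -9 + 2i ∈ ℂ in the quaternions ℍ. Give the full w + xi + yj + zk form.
-9 + 2i + 0j + 0k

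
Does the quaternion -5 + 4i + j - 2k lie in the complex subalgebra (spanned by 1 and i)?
No. The quaternion -5 + 4i + j - 2k has j-coefficient y = 1 and k-coefficient z = -2, not both zero, so it does not lie in the complex subalgebra spanned by 1 and i.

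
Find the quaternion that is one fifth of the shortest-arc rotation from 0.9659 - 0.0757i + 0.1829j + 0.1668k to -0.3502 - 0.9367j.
0.9113 - 0.0649i + 0.3807j + 0.1429k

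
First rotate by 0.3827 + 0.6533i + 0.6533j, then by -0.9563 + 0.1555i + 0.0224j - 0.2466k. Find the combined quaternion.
-0.4822 - 0.4041i - 0.7773j - 0.0074k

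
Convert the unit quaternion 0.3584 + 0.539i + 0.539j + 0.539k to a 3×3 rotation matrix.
[[-0.1621, 0.1947, 0.9674], [0.9674, -0.1621, 0.1947], [0.1947, 0.9674, -0.1621]]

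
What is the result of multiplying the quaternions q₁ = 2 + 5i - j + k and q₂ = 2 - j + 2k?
1 + 9i - 14j + k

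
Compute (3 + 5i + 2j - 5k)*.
3 - 5i - 2j + 5k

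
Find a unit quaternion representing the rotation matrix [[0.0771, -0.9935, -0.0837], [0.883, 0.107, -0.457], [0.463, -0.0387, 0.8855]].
0.7193 + 0.1454i - 0.19j + 0.6522k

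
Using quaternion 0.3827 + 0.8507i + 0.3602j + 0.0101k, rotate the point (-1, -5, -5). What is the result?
(-5.23, 4.837, 0.501)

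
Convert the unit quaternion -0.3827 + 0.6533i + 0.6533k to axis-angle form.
axis = (√2/2, 0, √2/2), θ = 5π/4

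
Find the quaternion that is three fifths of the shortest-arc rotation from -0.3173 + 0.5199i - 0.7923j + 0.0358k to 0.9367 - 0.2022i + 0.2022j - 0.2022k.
-0.7687 + 0.3727i - 0.4974j + 0.151k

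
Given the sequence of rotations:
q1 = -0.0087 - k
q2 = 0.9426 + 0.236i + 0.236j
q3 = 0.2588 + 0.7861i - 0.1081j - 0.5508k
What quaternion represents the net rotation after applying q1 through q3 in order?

q2 · q1 = -0.0082 - 0.2381i + 0.2339j - 0.9426k
q3 · q2 · q1 = -0.3089 + 0.1627i + 0.9335j - 0.0813k
-0.3089 + 0.1627i + 0.9335j - 0.0813k


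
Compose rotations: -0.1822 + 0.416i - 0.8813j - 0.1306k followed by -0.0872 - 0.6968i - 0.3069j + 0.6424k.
0.1192 + 0.6969i + 0.309j + 0.6361k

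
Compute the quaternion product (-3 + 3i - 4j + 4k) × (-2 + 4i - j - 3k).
2 - 2i + 36j + 14k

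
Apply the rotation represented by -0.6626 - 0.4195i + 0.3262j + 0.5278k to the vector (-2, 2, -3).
(3.017, 2.763, 0.516)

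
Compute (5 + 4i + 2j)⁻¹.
0.1111 - 0.0889i - 0.0444j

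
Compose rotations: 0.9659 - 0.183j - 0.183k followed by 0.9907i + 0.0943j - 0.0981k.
-0.0007 + 0.9217i + 0.2724j - 0.2761k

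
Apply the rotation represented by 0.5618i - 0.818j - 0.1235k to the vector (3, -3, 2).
(1.374, -3.368, -2.961)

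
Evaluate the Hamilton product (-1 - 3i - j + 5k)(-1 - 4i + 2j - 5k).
16 + 2i - 36j - 10k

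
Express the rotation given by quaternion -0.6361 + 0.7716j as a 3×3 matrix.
[[-0.1907, 0, -0.9816], [0, 1, 0], [0.9816, 0, -0.1907]]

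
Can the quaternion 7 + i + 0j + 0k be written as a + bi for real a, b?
Yes. The quaternion 7 + i has j- and k-coefficients y = z = 0, so it lies in the complex subalgebra spanned by 1 and i.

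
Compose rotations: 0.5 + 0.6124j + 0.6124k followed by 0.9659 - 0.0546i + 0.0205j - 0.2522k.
0.6248 + 0.1397i + 0.6352j + 0.432k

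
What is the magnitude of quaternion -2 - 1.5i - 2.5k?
3.536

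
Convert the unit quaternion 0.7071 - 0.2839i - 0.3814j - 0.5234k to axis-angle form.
axis = (-0.4015, -0.5394, -0.7402), θ = π/2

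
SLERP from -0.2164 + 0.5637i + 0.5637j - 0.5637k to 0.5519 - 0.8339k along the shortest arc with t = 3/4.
0.3961 + 0.1797i + 0.1797j - 0.8824k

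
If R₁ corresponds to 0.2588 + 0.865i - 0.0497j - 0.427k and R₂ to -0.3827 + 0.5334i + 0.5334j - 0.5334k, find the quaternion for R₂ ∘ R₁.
-0.7617 - 0.4473i - 0.0766j - 0.4625k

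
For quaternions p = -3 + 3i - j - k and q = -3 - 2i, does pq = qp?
No: pq = 15 - 3i + 5j + k ≠ 15 - 3i + j + 5k = qp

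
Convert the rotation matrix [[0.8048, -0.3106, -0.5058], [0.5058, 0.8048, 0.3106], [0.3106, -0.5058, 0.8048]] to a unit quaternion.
0.9239 - 0.2209i - 0.2209j + 0.2209k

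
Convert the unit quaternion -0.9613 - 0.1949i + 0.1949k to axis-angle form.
axis = (-√2/2, 0, √2/2), θ = 328°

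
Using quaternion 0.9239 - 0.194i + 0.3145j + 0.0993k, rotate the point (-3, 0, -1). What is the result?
(-2.89, -0.605, 1.132)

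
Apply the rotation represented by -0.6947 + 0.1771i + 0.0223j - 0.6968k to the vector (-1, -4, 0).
(3.813, -0.841, 1.324)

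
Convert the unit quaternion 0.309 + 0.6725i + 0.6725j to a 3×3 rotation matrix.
[[0.0955, 0.9045, 0.4156], [0.9045, 0.0955, -0.4156], [-0.4156, 0.4156, -0.809]]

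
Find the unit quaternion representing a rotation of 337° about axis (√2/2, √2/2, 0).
-0.9799 + 0.141i + 0.141j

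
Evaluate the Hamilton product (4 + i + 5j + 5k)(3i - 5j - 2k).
32 + 27i - 3j - 28k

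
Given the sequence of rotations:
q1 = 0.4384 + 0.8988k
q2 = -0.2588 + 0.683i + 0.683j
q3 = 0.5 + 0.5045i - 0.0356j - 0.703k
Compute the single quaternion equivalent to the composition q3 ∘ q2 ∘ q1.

q2 · q1 = -0.1135 + 0.9133i - 0.3145j - 0.2326k
q3 · q2 · q1 = -0.6922 + 0.1866i - 0.6779j - 0.1627k
-0.6922 + 0.1866i - 0.6779j - 0.1627k


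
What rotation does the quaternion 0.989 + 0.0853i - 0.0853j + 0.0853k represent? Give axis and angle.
axis = (√3/3, -√3/3, √3/3), θ = 17°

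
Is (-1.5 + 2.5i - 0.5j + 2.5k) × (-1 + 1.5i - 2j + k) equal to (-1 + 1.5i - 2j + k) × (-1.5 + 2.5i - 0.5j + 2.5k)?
No: pq = -5.75 - 0.25i + 4.75j - 8.25k ≠ -5.75 - 9.25i + 2.25j + 0.25k = qp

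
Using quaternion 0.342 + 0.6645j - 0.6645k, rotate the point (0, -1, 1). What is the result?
(0, -1, 1)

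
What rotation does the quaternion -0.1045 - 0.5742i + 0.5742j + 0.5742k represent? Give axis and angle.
axis = (-√3/3, √3/3, √3/3), θ = 192°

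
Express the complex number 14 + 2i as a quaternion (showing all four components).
14 + 2i + 0j + 0k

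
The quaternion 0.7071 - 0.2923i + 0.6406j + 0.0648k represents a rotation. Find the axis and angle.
axis = (-0.4134, 0.9059, 0.0916), θ = π/2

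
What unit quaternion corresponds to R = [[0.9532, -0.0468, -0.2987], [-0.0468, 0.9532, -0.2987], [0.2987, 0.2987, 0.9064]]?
0.9763 + 0.153i - 0.153j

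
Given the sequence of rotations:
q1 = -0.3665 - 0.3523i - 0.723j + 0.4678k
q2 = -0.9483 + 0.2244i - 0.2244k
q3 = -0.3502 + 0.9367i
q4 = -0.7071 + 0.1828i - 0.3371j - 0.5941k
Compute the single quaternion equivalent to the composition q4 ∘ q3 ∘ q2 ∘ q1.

q2 · q1 = 0.5316 + 0.0896i + 0.6597j - 0.5236k
q3 · q2 · q1 = -0.2701 + 0.4666i + 0.2594j + 0.8013k
q4 · q3 · q2 · q1 = 0.6692 - 0.4953i - 0.5161j - 0.2014k
0.6692 - 0.4953i - 0.5161j - 0.2014k


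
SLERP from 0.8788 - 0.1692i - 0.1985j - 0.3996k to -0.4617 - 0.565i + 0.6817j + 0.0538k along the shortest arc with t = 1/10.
0.8799 - 0.0893i - 0.2695j - 0.381k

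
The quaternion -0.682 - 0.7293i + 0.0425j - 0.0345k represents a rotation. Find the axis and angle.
axis = (-0.9972, 0.0581, -0.0472), θ = 266°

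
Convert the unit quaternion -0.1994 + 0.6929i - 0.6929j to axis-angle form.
axis = (√2/2, -√2/2, 0), θ = 203°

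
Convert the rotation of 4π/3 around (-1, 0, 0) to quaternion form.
-0.5 - 0.866i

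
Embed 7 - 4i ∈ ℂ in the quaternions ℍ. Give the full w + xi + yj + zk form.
7 - 4i + 0j + 0k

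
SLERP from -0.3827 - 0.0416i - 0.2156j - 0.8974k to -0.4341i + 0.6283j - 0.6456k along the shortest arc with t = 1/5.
-0.3305 - 0.1418i - 0.0329j - 0.9325k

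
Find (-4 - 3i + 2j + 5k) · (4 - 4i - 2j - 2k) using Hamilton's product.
-14 + 10i - 10j + 42k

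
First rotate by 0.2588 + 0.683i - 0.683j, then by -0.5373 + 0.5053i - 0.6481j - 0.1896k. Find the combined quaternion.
-0.9268 - 0.3657i + 0.0698j + 0.0485k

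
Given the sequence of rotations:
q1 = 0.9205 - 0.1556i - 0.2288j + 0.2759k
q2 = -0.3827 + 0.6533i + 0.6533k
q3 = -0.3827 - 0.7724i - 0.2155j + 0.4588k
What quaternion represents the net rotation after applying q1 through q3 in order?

q2 · q1 = -0.4309 + 0.8104i - 0.1943j + 0.3463k
q3 · q2 · q1 = 0.5901 + 0.0372i + 0.8065j - 0.0055k
0.5901 + 0.0372i + 0.8065j - 0.0055k


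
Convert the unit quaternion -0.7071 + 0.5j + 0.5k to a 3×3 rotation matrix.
[[0, 0.7071, -0.7071], [-0.7071, 0.5, 0.5], [0.7071, 0.5, 0.5]]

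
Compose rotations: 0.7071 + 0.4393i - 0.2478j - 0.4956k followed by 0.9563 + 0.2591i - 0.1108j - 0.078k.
0.4963 + 0.6389i - 0.2212j - 0.5446k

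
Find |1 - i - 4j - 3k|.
√27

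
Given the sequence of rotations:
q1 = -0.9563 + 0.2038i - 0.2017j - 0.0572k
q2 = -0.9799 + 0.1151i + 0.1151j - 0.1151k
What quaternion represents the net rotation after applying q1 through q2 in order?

q2 · q1 = 0.9303 - 0.3396i + 0.0707j + 0.1194k
0.9303 - 0.3396i + 0.0707j + 0.1194k


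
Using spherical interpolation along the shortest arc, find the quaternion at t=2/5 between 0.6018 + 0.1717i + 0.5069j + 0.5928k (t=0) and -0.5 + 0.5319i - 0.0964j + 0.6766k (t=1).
0.1864 + 0.4216i + 0.3343j + 0.8221k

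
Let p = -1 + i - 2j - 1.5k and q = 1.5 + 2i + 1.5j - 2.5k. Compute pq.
-4.25 + 6.75i - 5j + 5.75k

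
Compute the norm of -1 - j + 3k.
√11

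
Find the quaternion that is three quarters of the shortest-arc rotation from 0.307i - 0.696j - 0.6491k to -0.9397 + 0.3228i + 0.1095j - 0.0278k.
-0.8574 + 0.4092i - 0.1601j - 0.2678k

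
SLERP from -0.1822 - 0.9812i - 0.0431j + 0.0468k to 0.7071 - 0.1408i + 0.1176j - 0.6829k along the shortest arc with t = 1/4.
-0.4331 - 0.8459i - 0.0837j + 0.2999k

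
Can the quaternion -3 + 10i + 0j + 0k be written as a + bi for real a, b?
Yes. The quaternion -3 + 10i has j- and k-coefficients y = z = 0, so it lies in the complex subalgebra spanned by 1 and i.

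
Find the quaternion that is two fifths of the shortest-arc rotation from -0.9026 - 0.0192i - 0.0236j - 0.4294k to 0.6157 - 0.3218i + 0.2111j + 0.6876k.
-0.8172 + 0.1226i - 0.1029j - 0.5537k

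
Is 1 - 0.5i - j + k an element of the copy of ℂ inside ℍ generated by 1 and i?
No. The quaternion 1 - 0.5i - j + k has j-coefficient y = -1 and k-coefficient z = 1, not both zero, so it does not lie in the complex subalgebra spanned by 1 and i.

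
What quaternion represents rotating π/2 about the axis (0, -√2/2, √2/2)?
0.7071 - 0.5j + 0.5k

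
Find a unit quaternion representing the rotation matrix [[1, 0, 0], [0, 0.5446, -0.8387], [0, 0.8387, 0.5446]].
0.8788 + 0.4772i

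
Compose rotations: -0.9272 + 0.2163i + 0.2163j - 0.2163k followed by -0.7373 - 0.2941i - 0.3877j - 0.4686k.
0.7297 + 0.2984i + 0.035j + 0.6142k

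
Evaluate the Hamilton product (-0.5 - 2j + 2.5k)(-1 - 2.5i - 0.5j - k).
2 + 4.5i - 4j - 7k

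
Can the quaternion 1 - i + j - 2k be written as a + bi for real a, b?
No. The quaternion 1 - i + j - 2k has j-coefficient y = 1 and k-coefficient z = -2, not both zero, so it does not lie in the complex subalgebra spanned by 1 and i.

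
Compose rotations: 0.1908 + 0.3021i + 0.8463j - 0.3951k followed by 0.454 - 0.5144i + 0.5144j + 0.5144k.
0.0099 - 0.5996i + 0.4345j - 0.672k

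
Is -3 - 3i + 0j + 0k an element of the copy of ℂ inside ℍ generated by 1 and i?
Yes. The quaternion -3 - 3i has j- and k-coefficients y = z = 0, so it lies in the complex subalgebra spanned by 1 and i.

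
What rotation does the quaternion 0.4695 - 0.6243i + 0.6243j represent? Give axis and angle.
axis = (-√2/2, √2/2, 0), θ = 124°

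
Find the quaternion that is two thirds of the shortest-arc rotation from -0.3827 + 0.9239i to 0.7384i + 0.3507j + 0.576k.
-0.1413 + 0.8661i + 0.2493j + 0.4095k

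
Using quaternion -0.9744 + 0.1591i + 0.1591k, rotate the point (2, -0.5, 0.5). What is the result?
(1.769, -0.914, 0.731)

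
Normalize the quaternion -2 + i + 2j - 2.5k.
-0.5121 + 0.2561i + 0.5121j - 0.6402k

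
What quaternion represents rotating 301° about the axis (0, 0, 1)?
-0.8704 + 0.4924k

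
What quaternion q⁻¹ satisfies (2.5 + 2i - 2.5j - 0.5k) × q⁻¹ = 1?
0.1493 - 0.1194i + 0.1493j + 0.0299k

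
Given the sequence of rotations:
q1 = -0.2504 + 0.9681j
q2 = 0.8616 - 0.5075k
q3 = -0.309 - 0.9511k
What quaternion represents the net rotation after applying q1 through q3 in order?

q2 · q1 = -0.2157 + 0.4913i + 0.8341j + 0.1271k
q3 · q2 · q1 = 0.1875 + 0.6415i - 0.725j + 0.1659k
0.1875 + 0.6415i - 0.725j + 0.1659k


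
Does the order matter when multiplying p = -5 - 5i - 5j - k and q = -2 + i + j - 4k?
Yes: pq = 16 + 26i - 16j + 22k ≠ 16 - 16i + 26j + 22k = qp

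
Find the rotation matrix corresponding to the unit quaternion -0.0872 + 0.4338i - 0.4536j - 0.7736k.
[[-0.6084, -0.5285, -0.5921], [-0.2586, -0.5733, 0.7775], [-0.7503, 0.6262, 0.2121]]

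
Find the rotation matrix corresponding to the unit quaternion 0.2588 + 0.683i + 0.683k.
[[0.067, -0.3535, 0.933], [0.3535, -0.866, -0.3535], [0.933, 0.3535, 0.067]]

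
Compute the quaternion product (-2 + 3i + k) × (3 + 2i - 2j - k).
-11 + 7i + 9j - k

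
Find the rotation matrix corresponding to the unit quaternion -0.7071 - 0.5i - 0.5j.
[[0.5, 0.5, 0.7071], [0.5, 0.5, -0.7071], [-0.7071, 0.7071, 0]]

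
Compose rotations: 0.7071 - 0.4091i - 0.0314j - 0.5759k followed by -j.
-0.0314 + 0.5759i - 0.7071j - 0.4091k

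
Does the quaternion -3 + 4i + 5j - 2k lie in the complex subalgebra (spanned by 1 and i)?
No. The quaternion -3 + 4i + 5j - 2k has j-coefficient y = 5 and k-coefficient z = -2, not both zero, so it does not lie in the complex subalgebra spanned by 1 and i.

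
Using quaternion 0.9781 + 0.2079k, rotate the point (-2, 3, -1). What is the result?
(-3.047, 1.927, -1)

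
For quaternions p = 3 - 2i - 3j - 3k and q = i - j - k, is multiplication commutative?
No: pq = -4 + 3i - 8j + 2k ≠ -4 + 3i + 2j - 8k = qp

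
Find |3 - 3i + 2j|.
√22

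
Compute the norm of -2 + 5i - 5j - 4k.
√70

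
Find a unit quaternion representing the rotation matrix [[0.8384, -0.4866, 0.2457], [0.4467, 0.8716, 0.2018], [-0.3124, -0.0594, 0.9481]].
0.9563 - 0.0683i + 0.1459j + 0.244k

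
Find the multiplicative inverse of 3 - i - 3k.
0.1579 + 0.0526i + 0.1579k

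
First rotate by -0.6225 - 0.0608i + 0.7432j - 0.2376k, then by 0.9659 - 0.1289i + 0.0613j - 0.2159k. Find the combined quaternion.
-0.706 + 0.1674i + 0.6622j - 0.1872k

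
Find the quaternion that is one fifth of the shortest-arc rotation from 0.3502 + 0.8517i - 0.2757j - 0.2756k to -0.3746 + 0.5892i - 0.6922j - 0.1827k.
0.2093 + 0.8532i - 0.3912j - 0.2743k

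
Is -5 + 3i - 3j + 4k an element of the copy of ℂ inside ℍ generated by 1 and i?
No. The quaternion -5 + 3i - 3j + 4k has j-coefficient y = -3 and k-coefficient z = 4, not both zero, so it does not lie in the complex subalgebra spanned by 1 and i.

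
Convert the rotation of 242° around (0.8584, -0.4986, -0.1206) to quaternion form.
-0.515 + 0.7358i - 0.4274j - 0.1034k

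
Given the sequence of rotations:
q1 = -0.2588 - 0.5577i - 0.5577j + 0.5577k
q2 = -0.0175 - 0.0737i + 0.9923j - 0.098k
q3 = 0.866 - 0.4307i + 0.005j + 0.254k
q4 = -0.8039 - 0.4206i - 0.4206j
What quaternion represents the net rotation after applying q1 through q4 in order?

q2 · q1 = 0.5715 + 0.5276i - 0.1513j + 0.6101k
q3 · q2 · q1 = 0.5679 + 0.2522i + 0.2686j + 0.736k
q4 · q3 · q2 · q1 = -0.2375 - 0.7512i - 0.1452j - 0.5986k
-0.2375 - 0.7512i - 0.1452j - 0.5986k


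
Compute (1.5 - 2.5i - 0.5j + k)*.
1.5 + 2.5i + 0.5j - k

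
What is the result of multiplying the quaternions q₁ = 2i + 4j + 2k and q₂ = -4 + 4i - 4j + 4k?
16i - 16j - 32k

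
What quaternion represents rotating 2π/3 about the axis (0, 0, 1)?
0.5 + 0.866k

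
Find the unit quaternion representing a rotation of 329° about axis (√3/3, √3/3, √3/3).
-0.9636 + 0.1543i + 0.1543j + 0.1543k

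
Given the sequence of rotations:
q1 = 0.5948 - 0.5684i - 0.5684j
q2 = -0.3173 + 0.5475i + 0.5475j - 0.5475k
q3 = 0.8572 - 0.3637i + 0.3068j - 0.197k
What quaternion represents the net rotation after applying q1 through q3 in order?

q2 · q1 = 0.4337 + 0.1948i + 0.8172j - 0.3257k
q3 · q2 · q1 = 0.1277 + 0.0703i + 0.6767j - 0.7216k
0.1277 + 0.0703i + 0.6767j - 0.7216k


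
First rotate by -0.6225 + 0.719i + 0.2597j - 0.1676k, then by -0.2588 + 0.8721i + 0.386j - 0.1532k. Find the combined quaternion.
-0.5919 - 0.7539i - 0.2715j + 0.0877k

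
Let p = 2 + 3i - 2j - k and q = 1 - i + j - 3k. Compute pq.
4 + 8i + 10j - 6k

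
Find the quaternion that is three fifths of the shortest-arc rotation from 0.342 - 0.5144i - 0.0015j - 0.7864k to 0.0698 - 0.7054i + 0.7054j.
0.2169 - 0.7479i + 0.4947j - 0.386k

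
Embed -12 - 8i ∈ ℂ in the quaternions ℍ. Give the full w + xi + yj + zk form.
-12 - 8i + 0j + 0k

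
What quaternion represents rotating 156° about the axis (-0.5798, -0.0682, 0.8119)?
0.2079 - 0.5671i - 0.0667j + 0.7942k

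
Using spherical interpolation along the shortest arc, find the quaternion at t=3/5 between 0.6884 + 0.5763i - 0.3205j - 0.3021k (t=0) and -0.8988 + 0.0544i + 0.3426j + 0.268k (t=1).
0.8611 + 0.2119i - 0.3531j - 0.2981k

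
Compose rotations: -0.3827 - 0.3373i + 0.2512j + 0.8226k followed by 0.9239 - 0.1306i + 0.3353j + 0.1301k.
-0.5889 - 0.0185i + 0.1673j + 0.7905k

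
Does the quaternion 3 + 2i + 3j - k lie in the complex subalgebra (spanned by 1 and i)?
No. The quaternion 3 + 2i + 3j - k has j-coefficient y = 3 and k-coefficient z = -1, not both zero, so it does not lie in the complex subalgebra spanned by 1 and i.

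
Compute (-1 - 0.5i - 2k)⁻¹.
-0.1905 + 0.0952i + 0.381k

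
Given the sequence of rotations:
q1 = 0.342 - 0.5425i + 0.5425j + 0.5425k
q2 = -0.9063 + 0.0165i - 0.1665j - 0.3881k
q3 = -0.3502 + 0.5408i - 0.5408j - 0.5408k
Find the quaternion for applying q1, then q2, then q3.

q2 · q1 = -0.0001 + 0.6175i - 0.347j - 0.7058k
q3 · q2 · q1 = -0.9033 - 0.0223i + 0.1693j + 0.3935k
-0.9033 - 0.0223i + 0.1693j + 0.3935k


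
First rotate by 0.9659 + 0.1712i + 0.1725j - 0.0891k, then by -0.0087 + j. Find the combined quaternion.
-0.1809 - 0.0906i + 0.9644j - 0.1704k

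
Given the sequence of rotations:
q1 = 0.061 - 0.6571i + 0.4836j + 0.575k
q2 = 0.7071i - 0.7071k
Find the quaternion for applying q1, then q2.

q2 · q1 = 0.8712 + 0.3851i + 0.0581j + 0.2988k
0.8712 + 0.3851i + 0.0581j + 0.2988k


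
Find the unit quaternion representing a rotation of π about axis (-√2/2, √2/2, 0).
-0.7071i + 0.7071j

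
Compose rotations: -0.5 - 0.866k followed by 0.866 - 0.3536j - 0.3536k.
-0.7392 + 0.3062i + 0.1768j - 0.5732k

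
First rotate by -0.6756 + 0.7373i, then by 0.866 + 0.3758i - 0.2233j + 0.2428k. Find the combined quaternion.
-0.8621 + 0.3846i + 0.3299j + 0.0006k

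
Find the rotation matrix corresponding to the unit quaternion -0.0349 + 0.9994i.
[[1, 0, 0], [0, -0.9976, 0.0698], [0, -0.0698, -0.9976]]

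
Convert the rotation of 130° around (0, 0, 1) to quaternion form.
0.4226 + 0.9063k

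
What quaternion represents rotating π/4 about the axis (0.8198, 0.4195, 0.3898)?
0.9239 + 0.3137i + 0.1605j + 0.1492k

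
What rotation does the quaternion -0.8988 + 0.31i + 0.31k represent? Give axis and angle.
axis = (√2/2, 0, √2/2), θ = 308°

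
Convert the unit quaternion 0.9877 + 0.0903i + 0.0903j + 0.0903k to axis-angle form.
axis = (√3/3, √3/3, √3/3), θ = 18°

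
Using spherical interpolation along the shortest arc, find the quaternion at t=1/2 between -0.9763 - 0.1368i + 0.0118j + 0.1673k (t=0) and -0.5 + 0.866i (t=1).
-0.892 + 0.4406i + 0.0071j + 0.1011k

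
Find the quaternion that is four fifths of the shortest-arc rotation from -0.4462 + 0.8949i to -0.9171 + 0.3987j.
-0.9107 + 0.2234i + 0.3475j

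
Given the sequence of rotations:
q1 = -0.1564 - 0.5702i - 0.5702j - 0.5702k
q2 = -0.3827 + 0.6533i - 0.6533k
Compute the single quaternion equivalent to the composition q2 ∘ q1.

q2 · q1 = 0.0599 - 0.2565i + 0.9632j - 0.0521k
0.0599 - 0.2565i + 0.9632j - 0.0521k


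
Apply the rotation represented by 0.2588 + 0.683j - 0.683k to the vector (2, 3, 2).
(0.036, -2.372, -3.372)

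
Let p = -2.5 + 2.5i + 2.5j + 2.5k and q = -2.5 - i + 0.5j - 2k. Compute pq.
12.5 - 10i - 5j + 2.5k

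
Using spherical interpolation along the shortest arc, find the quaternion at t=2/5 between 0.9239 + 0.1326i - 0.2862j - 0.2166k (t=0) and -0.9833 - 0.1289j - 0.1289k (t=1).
0.9856 + 0.0824i - 0.1238j - 0.0806k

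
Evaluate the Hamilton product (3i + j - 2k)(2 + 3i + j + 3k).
-4 + 11i - 13j - 4k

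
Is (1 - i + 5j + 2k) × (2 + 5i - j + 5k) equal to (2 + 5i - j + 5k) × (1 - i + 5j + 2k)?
No: pq = 2 + 30i + 24j - 15k ≠ 2 - 24i - 6j + 33k = qp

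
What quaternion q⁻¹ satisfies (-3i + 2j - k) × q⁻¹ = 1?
0.2143i - 0.1429j + 0.0714k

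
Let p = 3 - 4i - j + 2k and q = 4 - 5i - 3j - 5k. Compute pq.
-1 - 20i - 43j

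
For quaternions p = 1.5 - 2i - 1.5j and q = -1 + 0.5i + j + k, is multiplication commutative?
No: pq = 1 + 1.25i + 5j + 0.25k ≠ 1 + 4.25i + j + 2.75k = qp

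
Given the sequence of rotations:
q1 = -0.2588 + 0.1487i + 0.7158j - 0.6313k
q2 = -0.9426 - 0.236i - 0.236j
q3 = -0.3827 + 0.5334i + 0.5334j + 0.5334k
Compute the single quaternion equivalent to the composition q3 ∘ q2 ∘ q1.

q2 · q1 = 0.448 + 0.0699i - 0.7626j + 0.4612k
q3 · q2 · q1 = -0.048 + 0.865i + 0.3221j - 0.3816k
-0.048 + 0.865i + 0.3221j - 0.3816k


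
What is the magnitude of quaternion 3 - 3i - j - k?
√20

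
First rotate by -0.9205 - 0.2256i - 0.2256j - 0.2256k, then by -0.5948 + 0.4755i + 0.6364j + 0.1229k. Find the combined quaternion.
0.8261 - 0.4194i - 0.3721j + 0.0574k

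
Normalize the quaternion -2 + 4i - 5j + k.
-0.2949 + 0.5898i - 0.7372j + 0.1474k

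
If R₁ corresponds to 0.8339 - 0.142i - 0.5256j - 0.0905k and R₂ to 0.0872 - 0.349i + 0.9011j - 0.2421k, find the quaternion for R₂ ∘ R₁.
0.4749 - 0.5122i + 0.7084j + 0.1016k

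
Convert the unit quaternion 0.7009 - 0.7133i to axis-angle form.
axis = (-1, 0, 0), θ = 91°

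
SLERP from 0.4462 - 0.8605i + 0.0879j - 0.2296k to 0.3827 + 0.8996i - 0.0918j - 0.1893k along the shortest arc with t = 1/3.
0.1785 - 0.9743i + 0.0995j - 0.0948k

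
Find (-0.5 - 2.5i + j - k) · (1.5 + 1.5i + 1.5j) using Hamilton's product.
1.5 - 3i - 0.75j - 6.75k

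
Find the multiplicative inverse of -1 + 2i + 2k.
-0.1111 - 0.2222i - 0.2222k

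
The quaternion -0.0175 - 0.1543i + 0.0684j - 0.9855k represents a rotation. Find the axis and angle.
axis = (-0.1543, 0.0684, -0.9856), θ = 182°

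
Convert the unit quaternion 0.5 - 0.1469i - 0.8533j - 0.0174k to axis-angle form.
axis = (-0.1696, -0.9853, -0.0201), θ = 2π/3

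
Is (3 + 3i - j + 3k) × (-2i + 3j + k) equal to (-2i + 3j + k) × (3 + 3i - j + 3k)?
No: pq = 6 - 16i + 10k ≠ 6 + 4i + 18j - 4k = qp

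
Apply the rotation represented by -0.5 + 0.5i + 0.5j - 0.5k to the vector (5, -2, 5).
(-5, 5, 2)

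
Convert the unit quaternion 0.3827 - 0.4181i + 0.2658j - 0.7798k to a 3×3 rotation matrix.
[[-0.3575, 0.3746, 0.8555], [-0.8191, -0.5658, -0.0945], [0.4486, -0.7346, 0.5091]]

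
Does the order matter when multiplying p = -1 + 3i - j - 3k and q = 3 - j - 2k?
Yes: pq = -10 + 8i + 4j - 10k ≠ -10 + 10i - 8j - 4k = qp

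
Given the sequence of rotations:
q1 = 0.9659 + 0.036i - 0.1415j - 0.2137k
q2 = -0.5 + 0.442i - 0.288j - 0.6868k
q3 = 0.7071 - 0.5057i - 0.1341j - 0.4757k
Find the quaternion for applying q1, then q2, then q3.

q2 · q1 = -0.6864 + 0.3733i - 0.1377j - 0.6087k
q3 · q2 · q1 = -0.6046 + 0.6272i - 0.4907j + 0.0158k
-0.6046 + 0.6272i - 0.4907j + 0.0158k


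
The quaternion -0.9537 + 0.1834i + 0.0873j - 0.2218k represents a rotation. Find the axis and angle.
axis = (0.6098, 0.2903, -0.7375), θ = 325°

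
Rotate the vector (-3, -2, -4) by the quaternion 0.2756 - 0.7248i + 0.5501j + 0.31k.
(1.913, -0.597, 4.998)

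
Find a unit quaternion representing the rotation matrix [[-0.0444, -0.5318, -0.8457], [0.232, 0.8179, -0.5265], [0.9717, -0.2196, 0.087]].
0.682 + 0.1125i - 0.6662j + 0.28k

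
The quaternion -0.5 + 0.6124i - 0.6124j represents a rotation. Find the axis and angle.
axis = (√2/2, -√2/2, 0), θ = 4π/3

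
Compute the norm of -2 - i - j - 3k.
√15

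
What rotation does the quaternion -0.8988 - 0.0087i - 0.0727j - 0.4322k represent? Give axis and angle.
axis = (-0.0198, -0.1658, -0.986), θ = 308°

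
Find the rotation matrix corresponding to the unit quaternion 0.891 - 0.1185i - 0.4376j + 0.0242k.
[[0.6158, 0.0606, -0.7855], [0.1468, 0.9707, 0.19], [0.7741, -0.2323, 0.5889]]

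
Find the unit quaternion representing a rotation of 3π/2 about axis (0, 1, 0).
-0.7071 + 0.7071j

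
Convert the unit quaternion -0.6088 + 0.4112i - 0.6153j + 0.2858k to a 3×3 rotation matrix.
[[0.0794, -0.158, 0.9842], [-0.854, 0.4985, 0.149], [-0.5141, -0.8524, -0.0954]]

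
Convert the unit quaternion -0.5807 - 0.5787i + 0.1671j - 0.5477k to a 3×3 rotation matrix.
[[0.3442, -0.8295, 0.4398], [0.4427, -0.2697, -0.8551], [0.828, 0.4891, 0.2744]]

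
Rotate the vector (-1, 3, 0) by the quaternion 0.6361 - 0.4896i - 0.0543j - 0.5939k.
(2.138, 0.148, -2.326)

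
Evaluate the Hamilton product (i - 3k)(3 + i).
-1 + 3i - 3j - 9k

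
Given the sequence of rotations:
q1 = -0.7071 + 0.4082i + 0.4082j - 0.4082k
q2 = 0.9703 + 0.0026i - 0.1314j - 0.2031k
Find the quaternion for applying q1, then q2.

q2 · q1 = -0.7164 + 0.5308i + 0.4071j - 0.1978k
-0.7164 + 0.5308i + 0.4071j - 0.1978k


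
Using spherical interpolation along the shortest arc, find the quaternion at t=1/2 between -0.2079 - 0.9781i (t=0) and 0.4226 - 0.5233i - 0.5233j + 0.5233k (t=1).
0.1272 - 0.8897i - 0.3101j + 0.3101k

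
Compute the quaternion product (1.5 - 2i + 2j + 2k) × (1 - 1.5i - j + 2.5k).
-4.5 + 2.75i + 2.5j + 10.75k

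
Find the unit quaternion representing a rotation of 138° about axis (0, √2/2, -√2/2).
0.3584 + 0.6601j - 0.6601k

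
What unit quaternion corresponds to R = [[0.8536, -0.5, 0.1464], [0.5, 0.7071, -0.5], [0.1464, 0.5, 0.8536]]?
0.9239 + 0.2706i + 0.2706k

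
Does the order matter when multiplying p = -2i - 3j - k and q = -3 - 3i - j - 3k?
Yes: pq = -12 + 14i + 6j - 4k ≠ -12 - 2i + 12j + 10k = qp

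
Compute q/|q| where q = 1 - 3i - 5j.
0.169 - 0.5071i - 0.8452j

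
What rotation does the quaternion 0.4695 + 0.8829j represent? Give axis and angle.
axis = (0, 1, 0), θ = 124°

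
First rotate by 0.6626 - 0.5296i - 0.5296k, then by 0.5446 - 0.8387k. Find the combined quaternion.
-0.0833 - 0.2884i + 0.4442j - 0.8441k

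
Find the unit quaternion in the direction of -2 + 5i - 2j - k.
-0.343 + 0.8575i - 0.343j - 0.1715k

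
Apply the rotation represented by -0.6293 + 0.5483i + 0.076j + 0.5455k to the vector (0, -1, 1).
(-0.267, 0.969, 0.994)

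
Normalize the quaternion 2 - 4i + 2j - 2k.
0.378 - 0.7559i + 0.378j - 0.378k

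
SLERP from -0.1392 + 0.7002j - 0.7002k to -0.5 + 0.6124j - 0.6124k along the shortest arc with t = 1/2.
-0.3256 + 0.6686j - 0.6686k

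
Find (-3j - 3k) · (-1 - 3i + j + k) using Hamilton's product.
6 + 12j - 6k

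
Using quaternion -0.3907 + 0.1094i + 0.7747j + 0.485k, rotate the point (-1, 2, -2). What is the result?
(2.766, -0.453, 1.069)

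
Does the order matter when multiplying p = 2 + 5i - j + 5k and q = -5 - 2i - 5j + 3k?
Yes: pq = -20 - 7i - 30j - 46k ≠ -20 - 51i + 20j + 8k = qp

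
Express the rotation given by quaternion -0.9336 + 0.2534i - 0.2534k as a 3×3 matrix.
[[0.8716, -0.4731, -0.1284], [0.4731, 0.7432, 0.4731], [-0.1284, -0.4731, 0.8716]]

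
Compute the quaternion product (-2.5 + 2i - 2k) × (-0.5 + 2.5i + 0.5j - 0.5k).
-4.75 - 6.25i - 5.25j + 3.25k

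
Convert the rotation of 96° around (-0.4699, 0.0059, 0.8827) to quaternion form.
0.6691 - 0.3492i + 0.0044j + 0.656k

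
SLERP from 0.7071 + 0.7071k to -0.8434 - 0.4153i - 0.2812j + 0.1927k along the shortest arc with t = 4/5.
0.9012 + 0.3588i + 0.2429j + 0.0062k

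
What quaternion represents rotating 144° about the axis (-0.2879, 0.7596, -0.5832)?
0.309 - 0.2738i + 0.7224j - 0.5547k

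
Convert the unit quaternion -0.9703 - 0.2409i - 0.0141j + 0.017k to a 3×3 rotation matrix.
[[0.999, 0.0398, 0.0192], [-0.0262, 0.8834, -0.468], [-0.0356, 0.467, 0.8835]]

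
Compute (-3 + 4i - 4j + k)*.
-3 - 4i + 4j - k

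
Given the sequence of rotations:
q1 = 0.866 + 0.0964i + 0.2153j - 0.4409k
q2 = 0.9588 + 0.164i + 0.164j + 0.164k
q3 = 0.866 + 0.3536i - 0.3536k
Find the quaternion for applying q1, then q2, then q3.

q2 · q1 = 0.8515 + 0.1268i + 0.4366j - 0.2612k
q3 · q2 · q1 = 0.6002 + 0.5653i + 0.4256j - 0.3729k
0.6002 + 0.5653i + 0.4256j - 0.3729k


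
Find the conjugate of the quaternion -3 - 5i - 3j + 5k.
-3 + 5i + 3j - 5k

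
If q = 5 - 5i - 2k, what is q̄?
5 + 5i + 2k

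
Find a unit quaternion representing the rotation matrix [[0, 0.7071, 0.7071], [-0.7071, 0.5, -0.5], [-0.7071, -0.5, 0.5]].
0.7071 + 0.5j - 0.5k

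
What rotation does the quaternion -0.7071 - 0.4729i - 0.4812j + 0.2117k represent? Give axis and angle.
axis = (-0.6688, -0.6805, 0.2994), θ = 3π/2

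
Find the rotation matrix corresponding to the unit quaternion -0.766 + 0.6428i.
[[1, 0, 0], [0, 0.1736, 0.9848], [0, -0.9848, 0.1736]]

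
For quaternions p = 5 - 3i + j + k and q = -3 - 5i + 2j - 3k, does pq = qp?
No: pq = -29 - 21i - 7j - 19k ≠ -29 - 11i + 21j - 17k = qp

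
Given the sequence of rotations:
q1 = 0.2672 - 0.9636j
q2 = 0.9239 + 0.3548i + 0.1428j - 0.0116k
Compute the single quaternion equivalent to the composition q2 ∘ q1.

q2 · q1 = 0.3845 + 0.0836i - 0.8521j - 0.345k
0.3845 + 0.0836i - 0.8521j - 0.345k


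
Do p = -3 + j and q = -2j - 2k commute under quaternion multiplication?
No: pq = 2 - 2i + 6j + 6k ≠ 2 + 2i + 6j + 6k = qp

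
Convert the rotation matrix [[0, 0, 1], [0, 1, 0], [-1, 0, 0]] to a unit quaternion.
0.7071 + 0.7071j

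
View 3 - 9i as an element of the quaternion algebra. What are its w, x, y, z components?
3 - 9i + 0j + 0k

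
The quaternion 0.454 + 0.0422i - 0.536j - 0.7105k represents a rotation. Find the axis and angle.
axis = (0.0474, -0.6016, -0.7974), θ = 126°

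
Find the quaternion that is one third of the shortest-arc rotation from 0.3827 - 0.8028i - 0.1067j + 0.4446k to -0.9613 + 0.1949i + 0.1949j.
0.654 - 0.6649i - 0.154j + 0.3263k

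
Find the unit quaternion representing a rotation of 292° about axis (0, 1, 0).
-0.829 + 0.5592j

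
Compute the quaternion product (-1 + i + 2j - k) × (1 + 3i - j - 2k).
-4 - 7i + 2j - 6k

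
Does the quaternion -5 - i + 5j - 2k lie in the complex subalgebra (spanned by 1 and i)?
No. The quaternion -5 - i + 5j - 2k has j-coefficient y = 5 and k-coefficient z = -2, not both zero, so it does not lie in the complex subalgebra spanned by 1 and i.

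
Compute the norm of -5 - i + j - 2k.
√31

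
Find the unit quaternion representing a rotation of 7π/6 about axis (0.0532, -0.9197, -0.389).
-0.2588 + 0.0514i - 0.8884j - 0.3757k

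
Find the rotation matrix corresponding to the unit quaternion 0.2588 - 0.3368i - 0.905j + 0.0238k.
[[-0.6392, 0.5973, -0.4845], [0.6219, 0.772, 0.1312], [0.4524, -0.2174, -0.8649]]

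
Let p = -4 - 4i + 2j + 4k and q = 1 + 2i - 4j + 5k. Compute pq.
-8 + 14i + 46j - 4k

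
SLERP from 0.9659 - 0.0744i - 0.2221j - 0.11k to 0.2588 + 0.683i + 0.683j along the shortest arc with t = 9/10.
0.4007 + 0.6589i + 0.6364j - 0.0167k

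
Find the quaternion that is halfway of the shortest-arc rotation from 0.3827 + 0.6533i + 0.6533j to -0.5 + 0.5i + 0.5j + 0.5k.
-0.0686 + 0.6745i + 0.6745j + 0.2924k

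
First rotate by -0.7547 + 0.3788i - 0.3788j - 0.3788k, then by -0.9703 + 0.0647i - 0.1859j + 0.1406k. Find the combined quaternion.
0.6906 - 0.2927i + 0.5856j + 0.3073k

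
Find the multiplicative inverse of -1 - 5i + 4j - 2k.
-0.0217 + 0.1087i - 0.087j + 0.0435k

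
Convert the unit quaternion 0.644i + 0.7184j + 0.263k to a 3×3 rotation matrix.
[[-0.1705, 0.9253, 0.3387], [0.9253, 0.0322, 0.3779], [0.3387, 0.3779, -0.8617]]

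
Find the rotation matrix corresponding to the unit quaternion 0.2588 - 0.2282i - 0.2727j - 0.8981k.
[[-0.7619, 0.5893, 0.2687], [-0.3404, -0.7173, 0.6079], [0.551, 0.3717, 0.7471]]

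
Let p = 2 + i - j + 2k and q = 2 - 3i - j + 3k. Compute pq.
-5i - 13j + 6k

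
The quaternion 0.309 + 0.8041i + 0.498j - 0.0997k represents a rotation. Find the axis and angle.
axis = (0.8455, 0.5236, -0.1048), θ = 144°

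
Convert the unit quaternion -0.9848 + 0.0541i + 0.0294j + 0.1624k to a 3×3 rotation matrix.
[[0.9455, 0.323, -0.0403], [-0.3167, 0.9414, 0.1161], [0.0755, -0.097, 0.9924]]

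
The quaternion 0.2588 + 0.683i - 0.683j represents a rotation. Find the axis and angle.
axis = (√2/2, -√2/2, 0), θ = 5π/6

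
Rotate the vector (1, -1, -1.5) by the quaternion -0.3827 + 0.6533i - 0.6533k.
(1.927, 0.457, -0.573)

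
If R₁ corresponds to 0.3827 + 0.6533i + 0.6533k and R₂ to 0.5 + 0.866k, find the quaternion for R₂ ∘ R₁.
-0.3744 + 0.3266i + 0.5658j + 0.6581k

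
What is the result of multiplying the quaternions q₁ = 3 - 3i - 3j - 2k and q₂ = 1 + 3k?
9 - 12i + 6j + 7k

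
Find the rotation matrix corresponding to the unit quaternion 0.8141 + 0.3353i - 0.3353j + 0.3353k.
[[0.5503, -0.7708, -0.3211], [0.3211, 0.5503, -0.7708], [0.7708, 0.3211, 0.5503]]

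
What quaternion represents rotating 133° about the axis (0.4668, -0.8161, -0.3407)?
0.3987 + 0.4281i - 0.7484j - 0.3124k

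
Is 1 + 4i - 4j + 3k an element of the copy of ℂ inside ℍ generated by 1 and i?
No. The quaternion 1 + 4i - 4j + 3k has j-coefficient y = -4 and k-coefficient z = 3, not both zero, so it does not lie in the complex subalgebra spanned by 1 and i.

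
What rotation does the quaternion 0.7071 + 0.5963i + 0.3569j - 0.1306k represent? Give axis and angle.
axis = (0.8433, 0.5047, -0.1847), θ = π/2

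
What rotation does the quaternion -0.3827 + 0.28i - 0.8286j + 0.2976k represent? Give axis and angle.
axis = (0.3031, -0.8969, 0.3221), θ = 5π/4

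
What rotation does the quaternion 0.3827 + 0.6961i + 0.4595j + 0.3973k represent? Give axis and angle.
axis = (0.7535, 0.4974, 0.43), θ = 3π/4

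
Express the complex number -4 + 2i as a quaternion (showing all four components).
-4 + 2i + 0j + 0k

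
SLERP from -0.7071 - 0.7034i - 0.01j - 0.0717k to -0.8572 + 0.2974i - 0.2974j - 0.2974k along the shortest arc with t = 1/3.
-0.885 - 0.4116i - 0.1288j - 0.1755k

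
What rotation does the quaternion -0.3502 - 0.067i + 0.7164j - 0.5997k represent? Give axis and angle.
axis = (-0.0715, 0.7648, -0.6402), θ = 221°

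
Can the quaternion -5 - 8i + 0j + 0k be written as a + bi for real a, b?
Yes. The quaternion -5 - 8i has j- and k-coefficients y = z = 0, so it lies in the complex subalgebra spanned by 1 and i.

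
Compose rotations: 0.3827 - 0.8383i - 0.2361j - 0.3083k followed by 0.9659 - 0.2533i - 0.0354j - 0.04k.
0.1366 - 0.9052i - 0.2862j - 0.283k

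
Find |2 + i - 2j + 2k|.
√13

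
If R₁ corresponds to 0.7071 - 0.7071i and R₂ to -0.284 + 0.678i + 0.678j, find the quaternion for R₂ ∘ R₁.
0.2786 + 0.6802i + 0.4794j + 0.4794k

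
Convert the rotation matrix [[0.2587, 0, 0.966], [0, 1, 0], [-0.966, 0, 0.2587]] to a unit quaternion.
0.7933 + 0.6088j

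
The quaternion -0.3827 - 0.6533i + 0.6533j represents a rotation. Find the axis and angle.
axis = (-√2/2, √2/2, 0), θ = 5π/4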